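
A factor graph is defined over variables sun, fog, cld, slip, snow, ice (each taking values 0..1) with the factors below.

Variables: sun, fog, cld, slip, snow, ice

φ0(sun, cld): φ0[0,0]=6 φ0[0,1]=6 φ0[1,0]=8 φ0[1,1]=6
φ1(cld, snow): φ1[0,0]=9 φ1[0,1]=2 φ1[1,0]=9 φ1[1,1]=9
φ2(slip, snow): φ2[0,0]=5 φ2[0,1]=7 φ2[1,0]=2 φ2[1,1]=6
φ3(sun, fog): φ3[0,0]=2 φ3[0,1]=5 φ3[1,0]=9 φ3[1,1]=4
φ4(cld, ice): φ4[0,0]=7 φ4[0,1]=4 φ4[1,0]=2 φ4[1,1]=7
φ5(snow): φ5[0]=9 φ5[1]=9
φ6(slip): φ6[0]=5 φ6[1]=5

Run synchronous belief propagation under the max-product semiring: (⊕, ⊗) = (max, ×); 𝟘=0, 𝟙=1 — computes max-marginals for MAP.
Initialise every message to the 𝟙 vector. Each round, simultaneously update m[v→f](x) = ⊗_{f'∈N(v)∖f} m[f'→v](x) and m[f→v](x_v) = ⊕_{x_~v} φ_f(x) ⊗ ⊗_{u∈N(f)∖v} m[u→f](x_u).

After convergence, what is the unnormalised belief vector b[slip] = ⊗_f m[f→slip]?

b[slip] = [1071630, 918540]

init: all messages = 𝟙 over 2 values
r1 m[φ0→sun] = [6, 8]
r1 m[φ0→cld] = [8, 6]
r1 m[φ1→cld] = [9, 9]
r1 m[φ1→snow] = [9, 9]
r1 m[φ2→slip] = [7, 6]
r1 m[φ2→snow] = [5, 7]
r1 m[φ3→sun] = [5, 9]
r1 m[φ3→fog] = [9, 5]
r1 m[φ4→cld] = [7, 7]
r1 m[φ4→ice] = [7, 7]
r1 m[φ5→snow] = [9, 9]
r1 m[φ6→slip] = [5, 5]
r1 m[sun→φ0] = [1, 1]
r1 m[sun→φ3] = [1, 1]
r1 m[fog→φ3] = [1, 1]
r1 m[cld→φ0] = [1, 1]
r1 m[cld→φ1] = [1, 1]
r1 m[cld→φ4] = [1, 1]
r1 m[slip→φ2] = [1, 1]
r1 m[slip→φ6] = [1, 1]
r1 m[snow→φ1] = [1, 1]
r1 m[snow→φ2] = [1, 1]
r1 m[snow→φ5] = [1, 1]
r1 m[ice→φ4] = [1, 1]
r2 m[φ0→sun] = [6, 8]
r2 m[φ0→cld] = [8, 6]
r2 m[φ1→cld] = [9, 9]
r2 m[φ1→snow] = [9, 9]
r2 m[φ2→slip] = [7, 6]
r2 m[φ2→snow] = [5, 7]
r2 m[φ3→sun] = [5, 9]
r2 m[φ3→fog] = [9, 5]
r2 m[φ4→cld] = [7, 7]
r2 m[φ4→ice] = [7, 7]
r2 m[φ5→snow] = [9, 9]
r2 m[φ6→slip] = [5, 5]
r2 m[sun→φ0] = [5, 9]
r2 m[sun→φ3] = [6, 8]
r2 m[fog→φ3] = [1, 1]
r2 m[cld→φ0] = [63, 63]
r2 m[cld→φ1] = [56, 42]
r2 m[cld→φ4] = [72, 54]
r2 m[slip→φ2] = [5, 5]
r2 m[slip→φ6] = [7, 6]
r2 m[snow→φ1] = [45, 63]
r2 m[snow→φ2] = [81, 81]
r2 m[snow→φ5] = [45, 63]
r2 m[ice→φ4] = [1, 1]
r3 m[φ0→sun] = [378, 504]
r3 m[φ0→cld] = [72, 54]
r3 m[φ1→cld] = [405, 567]
r3 m[φ1→snow] = [504, 378]
r3 m[φ2→slip] = [567, 486]
r3 m[φ2→snow] = [25, 35]
r3 m[φ3→sun] = [5, 9]
r3 m[φ3→fog] = [72, 32]
r3 m[φ4→cld] = [7, 7]
r3 m[φ4→ice] = [504, 378]
r3 m[φ5→snow] = [9, 9]
r3 m[φ6→slip] = [5, 5]
r3 m[sun→φ0] = [5, 9]
r3 m[sun→φ3] = [6, 8]
r3 m[fog→φ3] = [1, 1]
r3 m[cld→φ0] = [63, 63]
r3 m[cld→φ1] = [56, 42]
r3 m[cld→φ4] = [72, 54]
r3 m[slip→φ2] = [5, 5]
r3 m[slip→φ6] = [7, 6]
r3 m[snow→φ1] = [45, 63]
r3 m[snow→φ2] = [81, 81]
r3 m[snow→φ5] = [45, 63]
r3 m[ice→φ4] = [1, 1]
r4 m[φ0→sun] = [378, 504]
r4 m[φ0→cld] = [72, 54]
r4 m[φ1→cld] = [405, 567]
r4 m[φ1→snow] = [504, 378]
r4 m[φ2→slip] = [567, 486]
r4 m[φ2→snow] = [25, 35]
r4 m[φ3→sun] = [5, 9]
r4 m[φ3→fog] = [72, 32]
r4 m[φ4→cld] = [7, 7]
r4 m[φ4→ice] = [504, 378]
r4 m[φ5→snow] = [9, 9]
r4 m[φ6→slip] = [5, 5]
r4 m[sun→φ0] = [5, 9]
r4 m[sun→φ3] = [378, 504]
r4 m[fog→φ3] = [1, 1]
r4 m[cld→φ0] = [2835, 3969]
r4 m[cld→φ1] = [504, 378]
r4 m[cld→φ4] = [29160, 30618]
r4 m[slip→φ2] = [5, 5]
r4 m[slip→φ6] = [567, 486]
r4 m[snow→φ1] = [225, 315]
r4 m[snow→φ2] = [4536, 3402]
r4 m[snow→φ5] = [12600, 13230]
r4 m[ice→φ4] = [1, 1]
r5 m[φ0→sun] = [23814, 23814]
r5 m[φ0→cld] = [72, 54]
r5 m[φ1→cld] = [2025, 2835]
r5 m[φ1→snow] = [4536, 3402]
r5 m[φ2→slip] = [23814, 20412]
r5 m[φ2→snow] = [25, 35]
r5 m[φ3→sun] = [5, 9]
r5 m[φ3→fog] = [4536, 2016]
r5 m[φ4→cld] = [7, 7]
r5 m[φ4→ice] = [204120, 214326]
r5 m[φ5→snow] = [9, 9]
r5 m[φ6→slip] = [5, 5]
r5 m[sun→φ0] = [5, 9]
r5 m[sun→φ3] = [378, 504]
r5 m[fog→φ3] = [1, 1]
r5 m[cld→φ0] = [2835, 3969]
r5 m[cld→φ1] = [504, 378]
r5 m[cld→φ4] = [29160, 30618]
r5 m[slip→φ2] = [5, 5]
r5 m[slip→φ6] = [567, 486]
r5 m[snow→φ1] = [225, 315]
r5 m[snow→φ2] = [4536, 3402]
r5 m[snow→φ5] = [12600, 13230]
r5 m[ice→φ4] = [1, 1]
r6 m[φ0→sun] = [23814, 23814]
r6 m[φ0→cld] = [72, 54]
r6 m[φ1→cld] = [2025, 2835]
r6 m[φ1→snow] = [4536, 3402]
r6 m[φ2→slip] = [23814, 20412]
r6 m[φ2→snow] = [25, 35]
r6 m[φ3→sun] = [5, 9]
r6 m[φ3→fog] = [4536, 2016]
r6 m[φ4→cld] = [7, 7]
r6 m[φ4→ice] = [204120, 214326]
r6 m[φ5→snow] = [9, 9]
r6 m[φ6→slip] = [5, 5]
r6 m[sun→φ0] = [5, 9]
r6 m[sun→φ3] = [23814, 23814]
r6 m[fog→φ3] = [1, 1]
r6 m[cld→φ0] = [14175, 19845]
r6 m[cld→φ1] = [504, 378]
r6 m[cld→φ4] = [145800, 153090]
r6 m[slip→φ2] = [5, 5]
r6 m[slip→φ6] = [23814, 20412]
r6 m[snow→φ1] = [225, 315]
r6 m[snow→φ2] = [40824, 30618]
r6 m[snow→φ5] = [113400, 119070]
r6 m[ice→φ4] = [1, 1]
r7 m[φ0→sun] = [119070, 119070]
r7 m[φ0→cld] = [72, 54]
r7 m[φ1→cld] = [2025, 2835]
r7 m[φ1→snow] = [4536, 3402]
r7 m[φ2→slip] = [214326, 183708]
r7 m[φ2→snow] = [25, 35]
r7 m[φ3→sun] = [5, 9]
r7 m[φ3→fog] = [214326, 119070]
r7 m[φ4→cld] = [7, 7]
r7 m[φ4→ice] = [1020600, 1071630]
r7 m[φ5→snow] = [9, 9]
r7 m[φ6→slip] = [5, 5]
r7 m[sun→φ0] = [5, 9]
r7 m[sun→φ3] = [23814, 23814]
r7 m[fog→φ3] = [1, 1]
r7 m[cld→φ0] = [14175, 19845]
r7 m[cld→φ1] = [504, 378]
r7 m[cld→φ4] = [145800, 153090]
r7 m[slip→φ2] = [5, 5]
r7 m[slip→φ6] = [23814, 20412]
r7 m[snow→φ1] = [225, 315]
r7 m[snow→φ2] = [40824, 30618]
r7 m[snow→φ5] = [113400, 119070]
r7 m[ice→φ4] = [1, 1]
r8 m[φ0→sun] = [119070, 119070]
r8 m[φ0→cld] = [72, 54]
r8 m[φ1→cld] = [2025, 2835]
r8 m[φ1→snow] = [4536, 3402]
r8 m[φ2→slip] = [214326, 183708]
r8 m[φ2→snow] = [25, 35]
r8 m[φ3→sun] = [5, 9]
r8 m[φ3→fog] = [214326, 119070]
r8 m[φ4→cld] = [7, 7]
r8 m[φ4→ice] = [1020600, 1071630]
r8 m[φ5→snow] = [9, 9]
r8 m[φ6→slip] = [5, 5]
r8 m[sun→φ0] = [5, 9]
r8 m[sun→φ3] = [119070, 119070]
r8 m[fog→φ3] = [1, 1]
r8 m[cld→φ0] = [14175, 19845]
r8 m[cld→φ1] = [504, 378]
r8 m[cld→φ4] = [145800, 153090]
r8 m[slip→φ2] = [5, 5]
r8 m[slip→φ6] = [214326, 183708]
r8 m[snow→φ1] = [225, 315]
r8 m[snow→φ2] = [40824, 30618]
r8 m[snow→φ5] = [113400, 119070]
r8 m[ice→φ4] = [1, 1]
r9 m[φ0→sun] = [119070, 119070]
r9 m[φ0→cld] = [72, 54]
r9 m[φ1→cld] = [2025, 2835]
r9 m[φ1→snow] = [4536, 3402]
r9 m[φ2→slip] = [214326, 183708]
r9 m[φ2→snow] = [25, 35]
r9 m[φ3→sun] = [5, 9]
r9 m[φ3→fog] = [1071630, 595350]
r9 m[φ4→cld] = [7, 7]
r9 m[φ4→ice] = [1020600, 1071630]
r9 m[φ5→snow] = [9, 9]
r9 m[φ6→slip] = [5, 5]
r9 m[sun→φ0] = [5, 9]
r9 m[sun→φ3] = [119070, 119070]
r9 m[fog→φ3] = [1, 1]
r9 m[cld→φ0] = [14175, 19845]
r9 m[cld→φ1] = [504, 378]
r9 m[cld→φ4] = [145800, 153090]
r9 m[slip→φ2] = [5, 5]
r9 m[slip→φ6] = [214326, 183708]
r9 m[snow→φ1] = [225, 315]
r9 m[snow→φ2] = [40824, 30618]
r9 m[snow→φ5] = [113400, 119070]
r9 m[ice→φ4] = [1, 1]
r10 m[φ0→sun] = [119070, 119070]
r10 m[φ0→cld] = [72, 54]
r10 m[φ1→cld] = [2025, 2835]
r10 m[φ1→snow] = [4536, 3402]
r10 m[φ2→slip] = [214326, 183708]
r10 m[φ2→snow] = [25, 35]
r10 m[φ3→sun] = [5, 9]
r10 m[φ3→fog] = [1071630, 595350]
r10 m[φ4→cld] = [7, 7]
r10 m[φ4→ice] = [1020600, 1071630]
r10 m[φ5→snow] = [9, 9]
r10 m[φ6→slip] = [5, 5]
r10 m[sun→φ0] = [5, 9]
r10 m[sun→φ3] = [119070, 119070]
r10 m[fog→φ3] = [1, 1]
r10 m[cld→φ0] = [14175, 19845]
r10 m[cld→φ1] = [504, 378]
r10 m[cld→φ4] = [145800, 153090]
r10 m[slip→φ2] = [5, 5]
r10 m[slip→φ6] = [214326, 183708]
r10 m[snow→φ1] = [225, 315]
r10 m[snow→φ2] = [40824, 30618]
r10 m[snow→φ5] = [113400, 119070]
r10 m[ice→φ4] = [1, 1]
fixed point reached at round 10
b[slip] = ⊗ incoming = [1071630, 918540]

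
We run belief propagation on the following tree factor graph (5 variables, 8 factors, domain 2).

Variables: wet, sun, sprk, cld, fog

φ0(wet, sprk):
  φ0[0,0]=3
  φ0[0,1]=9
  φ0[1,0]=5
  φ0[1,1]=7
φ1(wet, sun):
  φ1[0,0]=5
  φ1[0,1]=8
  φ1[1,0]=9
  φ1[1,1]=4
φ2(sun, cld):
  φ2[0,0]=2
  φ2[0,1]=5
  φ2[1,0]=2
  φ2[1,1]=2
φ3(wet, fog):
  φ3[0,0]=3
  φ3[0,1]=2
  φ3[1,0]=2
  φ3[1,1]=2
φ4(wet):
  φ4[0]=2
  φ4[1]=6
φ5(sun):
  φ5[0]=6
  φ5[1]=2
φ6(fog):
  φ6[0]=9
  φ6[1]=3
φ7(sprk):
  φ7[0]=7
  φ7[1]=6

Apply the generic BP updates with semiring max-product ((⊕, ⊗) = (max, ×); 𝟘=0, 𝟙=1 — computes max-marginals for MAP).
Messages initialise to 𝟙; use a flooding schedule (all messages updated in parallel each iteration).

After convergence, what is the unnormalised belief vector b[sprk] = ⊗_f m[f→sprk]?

init: all messages = 𝟙 over 2 values
r1 m[φ0→wet] = [9, 7]
r1 m[φ0→sprk] = [5, 9]
r1 m[φ1→wet] = [8, 9]
r1 m[φ1→sun] = [9, 8]
r1 m[φ2→sun] = [5, 2]
r1 m[φ2→cld] = [2, 5]
r1 m[φ3→wet] = [3, 2]
r1 m[φ3→fog] = [3, 2]
r1 m[φ4→wet] = [2, 6]
r1 m[φ5→sun] = [6, 2]
r1 m[φ6→fog] = [9, 3]
r1 m[φ7→sprk] = [7, 6]
r1 m[wet→φ0] = [1, 1]
r1 m[wet→φ1] = [1, 1]
r1 m[wet→φ3] = [1, 1]
r1 m[wet→φ4] = [1, 1]
r1 m[sun→φ1] = [1, 1]
r1 m[sun→φ2] = [1, 1]
r1 m[sun→φ5] = [1, 1]
r1 m[sprk→φ0] = [1, 1]
r1 m[sprk→φ7] = [1, 1]
r1 m[cld→φ2] = [1, 1]
r1 m[fog→φ3] = [1, 1]
r1 m[fog→φ6] = [1, 1]
r2 m[φ0→wet] = [9, 7]
r2 m[φ0→sprk] = [5, 9]
r2 m[φ1→wet] = [8, 9]
r2 m[φ1→sun] = [9, 8]
r2 m[φ2→sun] = [5, 2]
r2 m[φ2→cld] = [2, 5]
r2 m[φ3→wet] = [3, 2]
r2 m[φ3→fog] = [3, 2]
r2 m[φ4→wet] = [2, 6]
r2 m[φ5→sun] = [6, 2]
r2 m[φ6→fog] = [9, 3]
r2 m[φ7→sprk] = [7, 6]
r2 m[wet→φ0] = [48, 108]
r2 m[wet→φ1] = [54, 84]
r2 m[wet→φ3] = [144, 378]
r2 m[wet→φ4] = [216, 126]
r2 m[sun→φ1] = [30, 4]
r2 m[sun→φ2] = [54, 16]
r2 m[sun→φ5] = [45, 16]
r2 m[sprk→φ0] = [7, 6]
r2 m[sprk→φ7] = [5, 9]
r2 m[cld→φ2] = [1, 1]
r2 m[fog→φ3] = [9, 3]
r2 m[fog→φ6] = [3, 2]
r3 m[φ0→wet] = [54, 42]
r3 m[φ0→sprk] = [540, 756]
r3 m[φ1→wet] = [150, 270]
r3 m[φ1→sun] = [756, 432]
r3 m[φ2→sun] = [5, 2]
r3 m[φ2→cld] = [108, 270]
r3 m[φ3→wet] = [27, 18]
r3 m[φ3→fog] = [756, 756]
r3 m[φ4→wet] = [2, 6]
r3 m[φ5→sun] = [6, 2]
r3 m[φ6→fog] = [9, 3]
r3 m[φ7→sprk] = [7, 6]
r3 m[wet→φ0] = [48, 108]
r3 m[wet→φ1] = [54, 84]
r3 m[wet→φ3] = [144, 378]
r3 m[wet→φ4] = [216, 126]
r3 m[sun→φ1] = [30, 4]
r3 m[sun→φ2] = [54, 16]
r3 m[sun→φ5] = [45, 16]
r3 m[sprk→φ0] = [7, 6]
r3 m[sprk→φ7] = [5, 9]
r3 m[cld→φ2] = [1, 1]
r3 m[fog→φ3] = [9, 3]
r3 m[fog→φ6] = [3, 2]
r4 m[φ0→wet] = [54, 42]
r4 m[φ0→sprk] = [540, 756]
r4 m[φ1→wet] = [150, 270]
r4 m[φ1→sun] = [756, 432]
r4 m[φ2→sun] = [5, 2]
r4 m[φ2→cld] = [108, 270]
r4 m[φ3→wet] = [27, 18]
r4 m[φ3→fog] = [756, 756]
r4 m[φ4→wet] = [2, 6]
r4 m[φ5→sun] = [6, 2]
r4 m[φ6→fog] = [9, 3]
r4 m[φ7→sprk] = [7, 6]
r4 m[wet→φ0] = [8100, 29160]
r4 m[wet→φ1] = [2916, 4536]
r4 m[wet→φ3] = [16200, 68040]
r4 m[wet→φ4] = [218700, 204120]
r4 m[sun→φ1] = [30, 4]
r4 m[sun→φ2] = [4536, 864]
r4 m[sun→φ5] = [3780, 864]
r4 m[sprk→φ0] = [7, 6]
r4 m[sprk→φ7] = [540, 756]
r4 m[cld→φ2] = [1, 1]
r4 m[fog→φ3] = [9, 3]
r4 m[fog→φ6] = [756, 756]
r5 m[φ0→wet] = [54, 42]
r5 m[φ0→sprk] = [145800, 204120]
r5 m[φ1→wet] = [150, 270]
r5 m[φ1→sun] = [40824, 23328]
r5 m[φ2→sun] = [5, 2]
r5 m[φ2→cld] = [9072, 22680]
r5 m[φ3→wet] = [27, 18]
r5 m[φ3→fog] = [136080, 136080]
r5 m[φ4→wet] = [2, 6]
r5 m[φ5→sun] = [6, 2]
r5 m[φ6→fog] = [9, 3]
r5 m[φ7→sprk] = [7, 6]
r5 m[wet→φ0] = [8100, 29160]
r5 m[wet→φ1] = [2916, 4536]
r5 m[wet→φ3] = [16200, 68040]
r5 m[wet→φ4] = [218700, 204120]
r5 m[sun→φ1] = [30, 4]
r5 m[sun→φ2] = [4536, 864]
r5 m[sun→φ5] = [3780, 864]
r5 m[sprk→φ0] = [7, 6]
r5 m[sprk→φ7] = [540, 756]
r5 m[cld→φ2] = [1, 1]
r5 m[fog→φ3] = [9, 3]
r5 m[fog→φ6] = [756, 756]
r6 m[φ0→wet] = [54, 42]
r6 m[φ0→sprk] = [145800, 204120]
r6 m[φ1→wet] = [150, 270]
r6 m[φ1→sun] = [40824, 23328]
r6 m[φ2→sun] = [5, 2]
r6 m[φ2→cld] = [9072, 22680]
r6 m[φ3→wet] = [27, 18]
r6 m[φ3→fog] = [136080, 136080]
r6 m[φ4→wet] = [2, 6]
r6 m[φ5→sun] = [6, 2]
r6 m[φ6→fog] = [9, 3]
r6 m[φ7→sprk] = [7, 6]
r6 m[wet→φ0] = [8100, 29160]
r6 m[wet→φ1] = [2916, 4536]
r6 m[wet→φ3] = [16200, 68040]
r6 m[wet→φ4] = [218700, 204120]
r6 m[sun→φ1] = [30, 4]
r6 m[sun→φ2] = [244944, 46656]
r6 m[sun→φ5] = [204120, 46656]
r6 m[sprk→φ0] = [7, 6]
r6 m[sprk→φ7] = [145800, 204120]
r6 m[cld→φ2] = [1, 1]
r6 m[fog→φ3] = [9, 3]
r6 m[fog→φ6] = [136080, 136080]
r7 m[φ0→wet] = [54, 42]
r7 m[φ0→sprk] = [145800, 204120]
r7 m[φ1→wet] = [150, 270]
r7 m[φ1→sun] = [40824, 23328]
r7 m[φ2→sun] = [5, 2]
r7 m[φ2→cld] = [489888, 1224720]
r7 m[φ3→wet] = [27, 18]
r7 m[φ3→fog] = [136080, 136080]
r7 m[φ4→wet] = [2, 6]
r7 m[φ5→sun] = [6, 2]
r7 m[φ6→fog] = [9, 3]
r7 m[φ7→sprk] = [7, 6]
r7 m[wet→φ0] = [8100, 29160]
r7 m[wet→φ1] = [2916, 4536]
r7 m[wet→φ3] = [16200, 68040]
r7 m[wet→φ4] = [218700, 204120]
r7 m[sun→φ1] = [30, 4]
r7 m[sun→φ2] = [244944, 46656]
r7 m[sun→φ5] = [204120, 46656]
r7 m[sprk→φ0] = [7, 6]
r7 m[sprk→φ7] = [145800, 204120]
r7 m[cld→φ2] = [1, 1]
r7 m[fog→φ3] = [9, 3]
r7 m[fog→φ6] = [136080, 136080]
r8 m[φ0→wet] = [54, 42]
r8 m[φ0→sprk] = [145800, 204120]
r8 m[φ1→wet] = [150, 270]
r8 m[φ1→sun] = [40824, 23328]
r8 m[φ2→sun] = [5, 2]
r8 m[φ2→cld] = [489888, 1224720]
r8 m[φ3→wet] = [27, 18]
r8 m[φ3→fog] = [136080, 136080]
r8 m[φ4→wet] = [2, 6]
r8 m[φ5→sun] = [6, 2]
r8 m[φ6→fog] = [9, 3]
r8 m[φ7→sprk] = [7, 6]
r8 m[wet→φ0] = [8100, 29160]
r8 m[wet→φ1] = [2916, 4536]
r8 m[wet→φ3] = [16200, 68040]
r8 m[wet→φ4] = [218700, 204120]
r8 m[sun→φ1] = [30, 4]
r8 m[sun→φ2] = [244944, 46656]
r8 m[sun→φ5] = [204120, 46656]
r8 m[sprk→φ0] = [7, 6]
r8 m[sprk→φ7] = [145800, 204120]
r8 m[cld→φ2] = [1, 1]
r8 m[fog→φ3] = [9, 3]
r8 m[fog→φ6] = [136080, 136080]
fixed point reached at round 8
b[sprk] = ⊗ incoming = [1020600, 1224720]

b[sprk] = [1020600, 1224720]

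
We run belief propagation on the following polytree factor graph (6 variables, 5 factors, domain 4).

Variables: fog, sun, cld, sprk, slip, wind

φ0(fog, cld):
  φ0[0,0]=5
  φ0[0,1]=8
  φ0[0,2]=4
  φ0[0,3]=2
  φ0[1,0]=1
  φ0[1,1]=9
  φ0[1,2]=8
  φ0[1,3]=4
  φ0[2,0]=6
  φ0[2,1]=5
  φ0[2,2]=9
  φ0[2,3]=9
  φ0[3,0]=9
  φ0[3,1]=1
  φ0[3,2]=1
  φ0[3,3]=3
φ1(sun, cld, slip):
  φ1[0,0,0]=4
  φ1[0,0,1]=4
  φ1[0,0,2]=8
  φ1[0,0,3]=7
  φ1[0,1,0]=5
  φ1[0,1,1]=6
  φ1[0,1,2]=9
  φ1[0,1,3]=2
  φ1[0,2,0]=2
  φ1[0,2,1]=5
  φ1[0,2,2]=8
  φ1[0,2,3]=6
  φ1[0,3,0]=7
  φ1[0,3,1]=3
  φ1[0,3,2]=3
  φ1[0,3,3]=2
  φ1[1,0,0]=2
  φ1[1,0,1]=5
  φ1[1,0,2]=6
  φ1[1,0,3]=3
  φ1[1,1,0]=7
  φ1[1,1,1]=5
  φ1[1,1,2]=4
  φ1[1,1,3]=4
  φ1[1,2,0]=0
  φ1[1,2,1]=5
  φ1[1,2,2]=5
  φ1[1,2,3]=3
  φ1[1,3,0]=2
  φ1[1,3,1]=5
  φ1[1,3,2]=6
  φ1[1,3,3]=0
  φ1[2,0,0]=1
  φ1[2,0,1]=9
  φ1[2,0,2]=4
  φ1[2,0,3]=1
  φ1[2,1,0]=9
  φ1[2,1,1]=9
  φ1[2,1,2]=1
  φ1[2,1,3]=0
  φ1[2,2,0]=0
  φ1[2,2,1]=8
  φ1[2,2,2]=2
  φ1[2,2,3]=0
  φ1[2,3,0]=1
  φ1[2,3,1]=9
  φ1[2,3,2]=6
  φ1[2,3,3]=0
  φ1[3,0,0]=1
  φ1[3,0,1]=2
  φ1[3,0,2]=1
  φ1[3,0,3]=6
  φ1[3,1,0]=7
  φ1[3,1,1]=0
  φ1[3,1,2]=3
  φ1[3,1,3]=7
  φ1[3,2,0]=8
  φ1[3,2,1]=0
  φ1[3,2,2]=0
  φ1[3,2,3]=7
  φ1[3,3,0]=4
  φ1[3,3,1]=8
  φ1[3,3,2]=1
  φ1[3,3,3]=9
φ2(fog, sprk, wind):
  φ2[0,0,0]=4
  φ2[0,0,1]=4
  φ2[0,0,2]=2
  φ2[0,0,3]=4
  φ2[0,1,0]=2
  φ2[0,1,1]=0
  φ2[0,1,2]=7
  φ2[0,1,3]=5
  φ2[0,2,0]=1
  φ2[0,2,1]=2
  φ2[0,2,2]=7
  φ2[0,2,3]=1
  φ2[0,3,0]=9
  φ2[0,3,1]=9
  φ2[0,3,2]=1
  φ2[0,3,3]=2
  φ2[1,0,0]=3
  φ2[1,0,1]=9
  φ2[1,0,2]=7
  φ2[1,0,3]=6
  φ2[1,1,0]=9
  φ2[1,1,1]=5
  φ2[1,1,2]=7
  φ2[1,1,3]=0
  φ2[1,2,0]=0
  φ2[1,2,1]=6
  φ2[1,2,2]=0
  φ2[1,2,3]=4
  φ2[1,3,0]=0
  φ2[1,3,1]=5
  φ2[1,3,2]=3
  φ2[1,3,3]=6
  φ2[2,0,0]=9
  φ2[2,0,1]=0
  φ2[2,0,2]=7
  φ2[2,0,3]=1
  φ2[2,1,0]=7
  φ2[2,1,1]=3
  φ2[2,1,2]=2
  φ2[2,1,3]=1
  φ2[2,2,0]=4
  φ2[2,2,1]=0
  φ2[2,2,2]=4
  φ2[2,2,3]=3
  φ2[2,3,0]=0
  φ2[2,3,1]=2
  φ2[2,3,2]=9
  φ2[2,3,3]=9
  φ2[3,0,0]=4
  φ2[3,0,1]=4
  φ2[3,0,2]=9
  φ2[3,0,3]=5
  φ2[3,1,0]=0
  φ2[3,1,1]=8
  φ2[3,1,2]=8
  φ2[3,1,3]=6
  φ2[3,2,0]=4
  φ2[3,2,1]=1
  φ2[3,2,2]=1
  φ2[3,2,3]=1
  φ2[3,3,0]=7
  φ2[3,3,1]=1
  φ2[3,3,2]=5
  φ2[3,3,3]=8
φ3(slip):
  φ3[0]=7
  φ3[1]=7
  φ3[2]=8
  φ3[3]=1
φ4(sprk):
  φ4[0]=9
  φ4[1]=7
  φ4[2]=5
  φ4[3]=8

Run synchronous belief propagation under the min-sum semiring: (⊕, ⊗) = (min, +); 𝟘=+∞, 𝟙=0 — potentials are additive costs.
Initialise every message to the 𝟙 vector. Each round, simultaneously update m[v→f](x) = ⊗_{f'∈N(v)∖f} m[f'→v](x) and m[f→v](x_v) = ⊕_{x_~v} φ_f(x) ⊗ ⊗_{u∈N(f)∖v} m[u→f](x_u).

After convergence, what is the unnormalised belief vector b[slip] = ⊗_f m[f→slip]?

b[slip] = [14, 14, 15, 8]

init: all messages = 𝟙 over 4 values
r1 m[φ0→fog] = [2, 1, 5, 1]
r1 m[φ0→cld] = [1, 1, 1, 2]
r1 m[φ1→sun] = [2, 0, 0, 0]
r1 m[φ1→cld] = [1, 0, 0, 0]
r1 m[φ1→slip] = [0, 0, 0, 0]
r1 m[φ2→fog] = [0, 0, 0, 0]
r1 m[φ2→sprk] = [0, 0, 0, 0]
r1 m[φ2→wind] = [0, 0, 0, 0]
r1 m[φ3→slip] = [7, 7, 8, 1]
r1 m[φ4→sprk] = [9, 7, 5, 8]
r1 m[fog→φ0] = [0, 0, 0, 0]
r1 m[fog→φ2] = [0, 0, 0, 0]
r1 m[sun→φ1] = [0, 0, 0, 0]
r1 m[cld→φ0] = [0, 0, 0, 0]
r1 m[cld→φ1] = [0, 0, 0, 0]
r1 m[sprk→φ2] = [0, 0, 0, 0]
r1 m[sprk→φ4] = [0, 0, 0, 0]
r1 m[slip→φ1] = [0, 0, 0, 0]
r1 m[slip→φ3] = [0, 0, 0, 0]
r1 m[wind→φ2] = [0, 0, 0, 0]
r2 m[φ0→fog] = [2, 1, 5, 1]
r2 m[φ0→cld] = [1, 1, 1, 2]
r2 m[φ1→sun] = [2, 0, 0, 0]
r2 m[φ1→cld] = [1, 0, 0, 0]
r2 m[φ1→slip] = [0, 0, 0, 0]
r2 m[φ2→fog] = [0, 0, 0, 0]
r2 m[φ2→sprk] = [0, 0, 0, 0]
r2 m[φ2→wind] = [0, 0, 0, 0]
r2 m[φ3→slip] = [7, 7, 8, 1]
r2 m[φ4→sprk] = [9, 7, 5, 8]
r2 m[fog→φ0] = [0, 0, 0, 0]
r2 m[fog→φ2] = [2, 1, 5, 1]
r2 m[sun→φ1] = [0, 0, 0, 0]
r2 m[cld→φ0] = [1, 0, 0, 0]
r2 m[cld→φ1] = [1, 1, 1, 2]
r2 m[sprk→φ2] = [9, 7, 5, 8]
r2 m[sprk→φ4] = [0, 0, 0, 0]
r2 m[slip→φ1] = [7, 7, 8, 1]
r2 m[slip→φ3] = [0, 0, 0, 0]
r2 m[wind→φ2] = [0, 0, 0, 0]
r3 m[φ0→fog] = [2, 2, 5, 1]
r3 m[φ0→cld] = [1, 1, 1, 2]
r3 m[φ1→sun] = [4, 3, 2, 8]
r3 m[φ1→cld] = [2, 1, 1, 1]
r3 m[φ1→slip] = [1, 1, 1, 1]
r3 m[φ2→fog] = [6, 5, 5, 6]
r3 m[φ2→sprk] = [4, 1, 1, 1]
r3 m[φ2→wind] = [6, 7, 6, 7]
r3 m[φ3→slip] = [7, 7, 8, 1]
r3 m[φ4→sprk] = [9, 7, 5, 8]
r3 m[fog→φ0] = [0, 0, 0, 0]
r3 m[fog→φ2] = [2, 1, 5, 1]
r3 m[sun→φ1] = [0, 0, 0, 0]
r3 m[cld→φ0] = [1, 0, 0, 0]
r3 m[cld→φ1] = [1, 1, 1, 2]
r3 m[sprk→φ2] = [9, 7, 5, 8]
r3 m[sprk→φ4] = [0, 0, 0, 0]
r3 m[slip→φ1] = [7, 7, 8, 1]
r3 m[slip→φ3] = [0, 0, 0, 0]
r3 m[wind→φ2] = [0, 0, 0, 0]
r4 m[φ0→fog] = [2, 2, 5, 1]
r4 m[φ0→cld] = [1, 1, 1, 2]
r4 m[φ1→sun] = [4, 3, 2, 8]
r4 m[φ1→cld] = [2, 1, 1, 1]
r4 m[φ1→slip] = [1, 1, 1, 1]
r4 m[φ2→fog] = [6, 5, 5, 6]
r4 m[φ2→sprk] = [4, 1, 1, 1]
r4 m[φ2→wind] = [6, 7, 6, 7]
r4 m[φ3→slip] = [7, 7, 8, 1]
r4 m[φ4→sprk] = [9, 7, 5, 8]
r4 m[fog→φ0] = [6, 5, 5, 6]
r4 m[fog→φ2] = [2, 2, 5, 1]
r4 m[sun→φ1] = [0, 0, 0, 0]
r4 m[cld→φ0] = [2, 1, 1, 1]
r4 m[cld→φ1] = [1, 1, 1, 2]
r4 m[sprk→φ2] = [9, 7, 5, 8]
r4 m[sprk→φ4] = [4, 1, 1, 1]
r4 m[slip→φ1] = [7, 7, 8, 1]
r4 m[slip→φ3] = [1, 1, 1, 1]
r4 m[wind→φ2] = [0, 0, 0, 0]
r5 m[φ0→fog] = [3, 3, 6, 2]
r5 m[φ0→cld] = [6, 7, 7, 8]
r5 m[φ1→sun] = [4, 3, 2, 8]
r5 m[φ1→cld] = [2, 1, 1, 1]
r5 m[φ1→slip] = [1, 1, 1, 1]
r5 m[φ2→fog] = [6, 5, 5, 6]
r5 m[φ2→sprk] = [4, 1, 2, 2]
r5 m[φ2→wind] = [7, 7, 7, 7]
r5 m[φ3→slip] = [7, 7, 8, 1]
r5 m[φ4→sprk] = [9, 7, 5, 8]
r5 m[fog→φ0] = [6, 5, 5, 6]
r5 m[fog→φ2] = [2, 2, 5, 1]
r5 m[sun→φ1] = [0, 0, 0, 0]
r5 m[cld→φ0] = [2, 1, 1, 1]
r5 m[cld→φ1] = [1, 1, 1, 2]
r5 m[sprk→φ2] = [9, 7, 5, 8]
r5 m[sprk→φ4] = [4, 1, 1, 1]
r5 m[slip→φ1] = [7, 7, 8, 1]
r5 m[slip→φ3] = [1, 1, 1, 1]
r5 m[wind→φ2] = [0, 0, 0, 0]
r6 m[φ0→fog] = [3, 3, 6, 2]
r6 m[φ0→cld] = [6, 7, 7, 8]
r6 m[φ1→sun] = [4, 3, 2, 8]
r6 m[φ1→cld] = [2, 1, 1, 1]
r6 m[φ1→slip] = [1, 1, 1, 1]
r6 m[φ2→fog] = [6, 5, 5, 6]
r6 m[φ2→sprk] = [4, 1, 2, 2]
r6 m[φ2→wind] = [7, 7, 7, 7]
r6 m[φ3→slip] = [7, 7, 8, 1]
r6 m[φ4→sprk] = [9, 7, 5, 8]
r6 m[fog→φ0] = [6, 5, 5, 6]
r6 m[fog→φ2] = [3, 3, 6, 2]
r6 m[sun→φ1] = [0, 0, 0, 0]
r6 m[cld→φ0] = [2, 1, 1, 1]
r6 m[cld→φ1] = [6, 7, 7, 8]
r6 m[sprk→φ2] = [9, 7, 5, 8]
r6 m[sprk→φ4] = [4, 1, 2, 2]
r6 m[slip→φ1] = [7, 7, 8, 1]
r6 m[slip→φ3] = [1, 1, 1, 1]
r6 m[wind→φ2] = [0, 0, 0, 0]
r7 m[φ0→fog] = [3, 3, 6, 2]
r7 m[φ0→cld] = [6, 7, 7, 8]
r7 m[φ1→sun] = [10, 9, 8, 13]
r7 m[φ1→cld] = [2, 1, 1, 1]
r7 m[φ1→slip] = [7, 7, 7, 7]
r7 m[φ2→fog] = [6, 5, 5, 6]
r7 m[φ2→sprk] = [5, 2, 3, 3]
r7 m[φ2→wind] = [8, 8, 8, 8]
r7 m[φ3→slip] = [7, 7, 8, 1]
r7 m[φ4→sprk] = [9, 7, 5, 8]
r7 m[fog→φ0] = [6, 5, 5, 6]
r7 m[fog→φ2] = [3, 3, 6, 2]
r7 m[sun→φ1] = [0, 0, 0, 0]
r7 m[cld→φ0] = [2, 1, 1, 1]
r7 m[cld→φ1] = [6, 7, 7, 8]
r7 m[sprk→φ2] = [9, 7, 5, 8]
r7 m[sprk→φ4] = [4, 1, 2, 2]
r7 m[slip→φ1] = [7, 7, 8, 1]
r7 m[slip→φ3] = [1, 1, 1, 1]
r7 m[wind→φ2] = [0, 0, 0, 0]
r8 m[φ0→fog] = [3, 3, 6, 2]
r8 m[φ0→cld] = [6, 7, 7, 8]
r8 m[φ1→sun] = [10, 9, 8, 13]
r8 m[φ1→cld] = [2, 1, 1, 1]
r8 m[φ1→slip] = [7, 7, 7, 7]
r8 m[φ2→fog] = [6, 5, 5, 6]
r8 m[φ2→sprk] = [5, 2, 3, 3]
r8 m[φ2→wind] = [8, 8, 8, 8]
r8 m[φ3→slip] = [7, 7, 8, 1]
r8 m[φ4→sprk] = [9, 7, 5, 8]
r8 m[fog→φ0] = [6, 5, 5, 6]
r8 m[fog→φ2] = [3, 3, 6, 2]
r8 m[sun→φ1] = [0, 0, 0, 0]
r8 m[cld→φ0] = [2, 1, 1, 1]
r8 m[cld→φ1] = [6, 7, 7, 8]
r8 m[sprk→φ2] = [9, 7, 5, 8]
r8 m[sprk→φ4] = [5, 2, 3, 3]
r8 m[slip→φ1] = [7, 7, 8, 1]
r8 m[slip→φ3] = [7, 7, 7, 7]
r8 m[wind→φ2] = [0, 0, 0, 0]
r9 m[φ0→fog] = [3, 3, 6, 2]
r9 m[φ0→cld] = [6, 7, 7, 8]
r9 m[φ1→sun] = [10, 9, 8, 13]
r9 m[φ1→cld] = [2, 1, 1, 1]
r9 m[φ1→slip] = [7, 7, 7, 7]
r9 m[φ2→fog] = [6, 5, 5, 6]
r9 m[φ2→sprk] = [5, 2, 3, 3]
r9 m[φ2→wind] = [8, 8, 8, 8]
r9 m[φ3→slip] = [7, 7, 8, 1]
r9 m[φ4→sprk] = [9, 7, 5, 8]
r9 m[fog→φ0] = [6, 5, 5, 6]
r9 m[fog→φ2] = [3, 3, 6, 2]
r9 m[sun→φ1] = [0, 0, 0, 0]
r9 m[cld→φ0] = [2, 1, 1, 1]
r9 m[cld→φ1] = [6, 7, 7, 8]
r9 m[sprk→φ2] = [9, 7, 5, 8]
r9 m[sprk→φ4] = [5, 2, 3, 3]
r9 m[slip→φ1] = [7, 7, 8, 1]
r9 m[slip→φ3] = [7, 7, 7, 7]
r9 m[wind→φ2] = [0, 0, 0, 0]
fixed point reached at round 9
b[slip] = ⊗ incoming = [14, 14, 15, 8]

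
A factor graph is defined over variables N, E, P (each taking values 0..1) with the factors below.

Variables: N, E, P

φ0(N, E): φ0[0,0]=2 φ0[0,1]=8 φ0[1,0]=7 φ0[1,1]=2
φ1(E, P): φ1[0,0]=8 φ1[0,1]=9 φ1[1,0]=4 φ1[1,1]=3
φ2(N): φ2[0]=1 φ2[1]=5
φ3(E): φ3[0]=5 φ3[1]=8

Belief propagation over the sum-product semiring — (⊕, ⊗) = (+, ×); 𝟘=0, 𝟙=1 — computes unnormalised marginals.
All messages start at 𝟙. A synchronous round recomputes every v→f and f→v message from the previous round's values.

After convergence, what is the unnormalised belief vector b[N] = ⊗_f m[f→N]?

b[N] = [618, 3535]

init: all messages = 𝟙 over 2 values
r1 m[φ0→N] = [10, 9]
r1 m[φ0→E] = [9, 10]
r1 m[φ1→E] = [17, 7]
r1 m[φ1→P] = [12, 12]
r1 m[φ2→N] = [1, 5]
r1 m[φ3→E] = [5, 8]
r1 m[N→φ0] = [1, 1]
r1 m[N→φ2] = [1, 1]
r1 m[E→φ0] = [1, 1]
r1 m[E→φ1] = [1, 1]
r1 m[E→φ3] = [1, 1]
r1 m[P→φ1] = [1, 1]
r2 m[φ0→N] = [10, 9]
r2 m[φ0→E] = [9, 10]
r2 m[φ1→E] = [17, 7]
r2 m[φ1→P] = [12, 12]
r2 m[φ2→N] = [1, 5]
r2 m[φ3→E] = [5, 8]
r2 m[N→φ0] = [1, 5]
r2 m[N→φ2] = [10, 9]
r2 m[E→φ0] = [85, 56]
r2 m[E→φ1] = [45, 80]
r2 m[E→φ3] = [153, 70]
r2 m[P→φ1] = [1, 1]
r3 m[φ0→N] = [618, 707]
r3 m[φ0→E] = [37, 18]
r3 m[φ1→E] = [17, 7]
r3 m[φ1→P] = [680, 645]
r3 m[φ2→N] = [1, 5]
r3 m[φ3→E] = [5, 8]
r3 m[N→φ0] = [1, 5]
r3 m[N→φ2] = [10, 9]
r3 m[E→φ0] = [85, 56]
r3 m[E→φ1] = [45, 80]
r3 m[E→φ3] = [153, 70]
r3 m[P→φ1] = [1, 1]
r4 m[φ0→N] = [618, 707]
r4 m[φ0→E] = [37, 18]
r4 m[φ1→E] = [17, 7]
r4 m[φ1→P] = [680, 645]
r4 m[φ2→N] = [1, 5]
r4 m[φ3→E] = [5, 8]
r4 m[N→φ0] = [1, 5]
r4 m[N→φ2] = [618, 707]
r4 m[E→φ0] = [85, 56]
r4 m[E→φ1] = [185, 144]
r4 m[E→φ3] = [629, 126]
r4 m[P→φ1] = [1, 1]
r5 m[φ0→N] = [618, 707]
r5 m[φ0→E] = [37, 18]
r5 m[φ1→E] = [17, 7]
r5 m[φ1→P] = [2056, 2097]
r5 m[φ2→N] = [1, 5]
r5 m[φ3→E] = [5, 8]
r5 m[N→φ0] = [1, 5]
r5 m[N→φ2] = [618, 707]
r5 m[E→φ0] = [85, 56]
r5 m[E→φ1] = [185, 144]
r5 m[E→φ3] = [629, 126]
r5 m[P→φ1] = [1, 1]
r6 m[φ0→N] = [618, 707]
r6 m[φ0→E] = [37, 18]
r6 m[φ1→E] = [17, 7]
r6 m[φ1→P] = [2056, 2097]
r6 m[φ2→N] = [1, 5]
r6 m[φ3→E] = [5, 8]
r6 m[N→φ0] = [1, 5]
r6 m[N→φ2] = [618, 707]
r6 m[E→φ0] = [85, 56]
r6 m[E→φ1] = [185, 144]
r6 m[E→φ3] = [629, 126]
r6 m[P→φ1] = [1, 1]
fixed point reached at round 6
b[N] = ⊗ incoming = [618, 3535]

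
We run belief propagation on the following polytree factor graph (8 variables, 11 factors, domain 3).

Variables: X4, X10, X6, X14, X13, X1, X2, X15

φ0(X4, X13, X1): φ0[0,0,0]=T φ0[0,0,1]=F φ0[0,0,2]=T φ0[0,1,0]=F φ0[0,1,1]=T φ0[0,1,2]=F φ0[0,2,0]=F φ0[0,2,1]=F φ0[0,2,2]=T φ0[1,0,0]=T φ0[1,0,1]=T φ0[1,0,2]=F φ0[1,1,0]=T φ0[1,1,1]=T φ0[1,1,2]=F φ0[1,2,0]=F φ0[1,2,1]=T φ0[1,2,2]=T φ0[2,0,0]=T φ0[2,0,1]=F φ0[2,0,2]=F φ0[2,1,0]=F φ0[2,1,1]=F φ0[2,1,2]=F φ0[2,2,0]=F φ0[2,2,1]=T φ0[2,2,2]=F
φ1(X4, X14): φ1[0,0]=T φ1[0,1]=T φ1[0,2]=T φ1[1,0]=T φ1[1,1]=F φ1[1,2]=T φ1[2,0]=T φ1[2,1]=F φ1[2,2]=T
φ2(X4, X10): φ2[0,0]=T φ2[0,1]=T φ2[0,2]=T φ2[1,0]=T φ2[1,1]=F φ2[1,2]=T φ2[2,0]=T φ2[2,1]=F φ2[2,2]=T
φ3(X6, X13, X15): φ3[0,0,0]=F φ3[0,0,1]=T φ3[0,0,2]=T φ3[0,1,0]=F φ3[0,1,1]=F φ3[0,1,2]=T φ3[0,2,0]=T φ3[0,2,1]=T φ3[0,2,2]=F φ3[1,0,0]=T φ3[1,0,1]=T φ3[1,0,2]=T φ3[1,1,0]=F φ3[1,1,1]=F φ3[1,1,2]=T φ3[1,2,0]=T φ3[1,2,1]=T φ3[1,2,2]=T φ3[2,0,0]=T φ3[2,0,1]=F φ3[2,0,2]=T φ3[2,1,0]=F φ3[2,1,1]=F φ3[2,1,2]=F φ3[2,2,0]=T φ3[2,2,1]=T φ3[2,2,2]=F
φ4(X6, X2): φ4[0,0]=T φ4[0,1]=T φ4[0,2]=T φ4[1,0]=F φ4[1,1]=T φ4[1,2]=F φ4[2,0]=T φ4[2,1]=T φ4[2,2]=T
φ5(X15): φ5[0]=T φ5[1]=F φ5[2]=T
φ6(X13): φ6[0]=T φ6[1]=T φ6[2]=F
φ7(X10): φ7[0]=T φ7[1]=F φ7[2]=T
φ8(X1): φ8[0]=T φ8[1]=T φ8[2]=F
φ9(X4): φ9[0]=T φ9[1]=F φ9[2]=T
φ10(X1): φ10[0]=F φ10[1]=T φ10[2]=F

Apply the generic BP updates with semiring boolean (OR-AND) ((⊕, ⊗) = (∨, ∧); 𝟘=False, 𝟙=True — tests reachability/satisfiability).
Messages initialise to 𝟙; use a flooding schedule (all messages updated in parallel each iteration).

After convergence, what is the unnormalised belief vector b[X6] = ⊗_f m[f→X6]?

init: all messages = 𝟙 over 3 values
r1 m[φ0→X4] = [T, T, T]
r1 m[φ0→X13] = [T, T, T]
r1 m[φ0→X1] = [T, T, T]
r1 m[φ1→X4] = [T, T, T]
r1 m[φ1→X14] = [T, T, T]
r1 m[φ2→X4] = [T, T, T]
r1 m[φ2→X10] = [T, T, T]
r1 m[φ3→X6] = [T, T, T]
r1 m[φ3→X13] = [T, T, T]
r1 m[φ3→X15] = [T, T, T]
r1 m[φ4→X6] = [T, T, T]
r1 m[φ4→X2] = [T, T, T]
r1 m[φ5→X15] = [T, F, T]
r1 m[φ6→X13] = [T, T, F]
r1 m[φ7→X10] = [T, F, T]
r1 m[φ8→X1] = [T, T, F]
r1 m[φ9→X4] = [T, F, T]
r1 m[φ10→X1] = [F, T, F]
r1 m[X4→φ0] = [T, T, T]
r1 m[X4→φ1] = [T, T, T]
r1 m[X4→φ2] = [T, T, T]
r1 m[X4→φ9] = [T, T, T]
r1 m[X10→φ2] = [T, T, T]
r1 m[X10→φ7] = [T, T, T]
r1 m[X6→φ3] = [T, T, T]
r1 m[X6→φ4] = [T, T, T]
r1 m[X14→φ1] = [T, T, T]
r1 m[X13→φ0] = [T, T, T]
r1 m[X13→φ3] = [T, T, T]
r1 m[X13→φ6] = [T, T, T]
r1 m[X1→φ0] = [T, T, T]
r1 m[X1→φ8] = [T, T, T]
r1 m[X1→φ10] = [T, T, T]
r1 m[X2→φ4] = [T, T, T]
r1 m[X15→φ3] = [T, T, T]
r1 m[X15→φ5] = [T, T, T]
r2 m[φ0→X4] = [T, T, T]
r2 m[φ0→X13] = [T, T, T]
r2 m[φ0→X1] = [T, T, T]
r2 m[φ1→X4] = [T, T, T]
r2 m[φ1→X14] = [T, T, T]
r2 m[φ2→X4] = [T, T, T]
r2 m[φ2→X10] = [T, T, T]
r2 m[φ3→X6] = [T, T, T]
r2 m[φ3→X13] = [T, T, T]
r2 m[φ3→X15] = [T, T, T]
r2 m[φ4→X6] = [T, T, T]
r2 m[φ4→X2] = [T, T, T]
r2 m[φ5→X15] = [T, F, T]
r2 m[φ6→X13] = [T, T, F]
r2 m[φ7→X10] = [T, F, T]
r2 m[φ8→X1] = [T, T, F]
r2 m[φ9→X4] = [T, F, T]
r2 m[φ10→X1] = [F, T, F]
r2 m[X4→φ0] = [T, F, T]
r2 m[X4→φ1] = [T, F, T]
r2 m[X4→φ2] = [T, F, T]
r2 m[X4→φ9] = [T, T, T]
r2 m[X10→φ2] = [T, F, T]
r2 m[X10→φ7] = [T, T, T]
r2 m[X6→φ3] = [T, T, T]
r2 m[X6→φ4] = [T, T, T]
r2 m[X14→φ1] = [T, T, T]
r2 m[X13→φ0] = [T, T, F]
r2 m[X13→φ3] = [T, T, F]
r2 m[X13→φ6] = [T, T, T]
r2 m[X1→φ0] = [F, T, F]
r2 m[X1→φ8] = [F, T, F]
r2 m[X1→φ10] = [T, T, F]
r2 m[X2→φ4] = [T, T, T]
r2 m[X15→φ3] = [T, F, T]
r2 m[X15→φ5] = [T, T, T]
r3 m[φ0→X4] = [T, T, F]
r3 m[φ0→X13] = [F, T, T]
r3 m[φ0→X1] = [T, T, T]
r3 m[φ1→X4] = [T, T, T]
r3 m[φ1→X14] = [T, T, T]
r3 m[φ2→X4] = [T, T, T]
r3 m[φ2→X10] = [T, T, T]
r3 m[φ3→X6] = [T, T, T]
r3 m[φ3→X13] = [T, T, T]
r3 m[φ3→X15] = [T, T, T]
r3 m[φ4→X6] = [T, T, T]
r3 m[φ4→X2] = [T, T, T]
r3 m[φ5→X15] = [T, F, T]
r3 m[φ6→X13] = [T, T, F]
r3 m[φ7→X10] = [T, F, T]
r3 m[φ8→X1] = [T, T, F]
r3 m[φ9→X4] = [T, F, T]
r3 m[φ10→X1] = [F, T, F]
r3 m[X4→φ0] = [T, F, T]
r3 m[X4→φ1] = [T, F, T]
r3 m[X4→φ2] = [T, F, T]
r3 m[X4→φ9] = [T, T, T]
r3 m[X10→φ2] = [T, F, T]
r3 m[X10→φ7] = [T, T, T]
r3 m[X6→φ3] = [T, T, T]
r3 m[X6→φ4] = [T, T, T]
r3 m[X14→φ1] = [T, T, T]
r3 m[X13→φ0] = [T, T, F]
r3 m[X13→φ3] = [T, T, F]
r3 m[X13→φ6] = [T, T, T]
r3 m[X1→φ0] = [F, T, F]
r3 m[X1→φ8] = [F, T, F]
r3 m[X1→φ10] = [T, T, F]
r3 m[X2→φ4] = [T, T, T]
r3 m[X15→φ3] = [T, F, T]
r3 m[X15→φ5] = [T, T, T]
r4 m[φ0→X4] = [T, T, F]
r4 m[φ0→X13] = [F, T, T]
r4 m[φ0→X1] = [T, T, T]
r4 m[φ1→X4] = [T, T, T]
r4 m[φ1→X14] = [T, T, T]
r4 m[φ2→X4] = [T, T, T]
r4 m[φ2→X10] = [T, T, T]
r4 m[φ3→X6] = [T, T, T]
r4 m[φ3→X13] = [T, T, T]
r4 m[φ3→X15] = [T, T, T]
r4 m[φ4→X6] = [T, T, T]
r4 m[φ4→X2] = [T, T, T]
r4 m[φ5→X15] = [T, F, T]
r4 m[φ6→X13] = [T, T, F]
r4 m[φ7→X10] = [T, F, T]
r4 m[φ8→X1] = [T, T, F]
r4 m[φ9→X4] = [T, F, T]
r4 m[φ10→X1] = [F, T, F]
r4 m[X4→φ0] = [T, F, T]
r4 m[X4→φ1] = [T, F, F]
r4 m[X4→φ2] = [T, F, F]
r4 m[X4→φ9] = [T, T, F]
r4 m[X10→φ2] = [T, F, T]
r4 m[X10→φ7] = [T, T, T]
r4 m[X6→φ3] = [T, T, T]
r4 m[X6→φ4] = [T, T, T]
r4 m[X14→φ1] = [T, T, T]
r4 m[X13→φ0] = [T, T, F]
r4 m[X13→φ3] = [F, T, F]
r4 m[X13→φ6] = [F, T, T]
r4 m[X1→φ0] = [F, T, F]
r4 m[X1→φ8] = [F, T, F]
r4 m[X1→φ10] = [T, T, F]
r4 m[X2→φ4] = [T, T, T]
r4 m[X15→φ3] = [T, F, T]
r4 m[X15→φ5] = [T, T, T]
r5 m[φ0→X4] = [T, T, F]
r5 m[φ0→X13] = [F, T, T]
r5 m[φ0→X1] = [T, T, T]
r5 m[φ1→X4] = [T, T, T]
r5 m[φ1→X14] = [T, T, T]
r5 m[φ2→X4] = [T, T, T]
r5 m[φ2→X10] = [T, T, T]
r5 m[φ3→X6] = [T, T, F]
r5 m[φ3→X13] = [T, T, T]
r5 m[φ3→X15] = [F, F, T]
r5 m[φ4→X6] = [T, T, T]
r5 m[φ4→X2] = [T, T, T]
r5 m[φ5→X15] = [T, F, T]
r5 m[φ6→X13] = [T, T, F]
r5 m[φ7→X10] = [T, F, T]
r5 m[φ8→X1] = [T, T, F]
r5 m[φ9→X4] = [T, F, T]
r5 m[φ10→X1] = [F, T, F]
r5 m[X4→φ0] = [T, F, T]
r5 m[X4→φ1] = [T, F, F]
r5 m[X4→φ2] = [T, F, F]
r5 m[X4→φ9] = [T, T, F]
r5 m[X10→φ2] = [T, F, T]
r5 m[X10→φ7] = [T, T, T]
r5 m[X6→φ3] = [T, T, T]
r5 m[X6→φ4] = [T, T, T]
r5 m[X14→φ1] = [T, T, T]
r5 m[X13→φ0] = [T, T, F]
r5 m[X13→φ3] = [F, T, F]
r5 m[X13→φ6] = [F, T, T]
r5 m[X1→φ0] = [F, T, F]
r5 m[X1→φ8] = [F, T, F]
r5 m[X1→φ10] = [T, T, F]
r5 m[X2→φ4] = [T, T, T]
r5 m[X15→φ3] = [T, F, T]
r5 m[X15→φ5] = [T, T, T]
r6 m[φ0→X4] = [T, T, F]
r6 m[φ0→X13] = [F, T, T]
r6 m[φ0→X1] = [T, T, T]
r6 m[φ1→X4] = [T, T, T]
r6 m[φ1→X14] = [T, T, T]
r6 m[φ2→X4] = [T, T, T]
r6 m[φ2→X10] = [T, T, T]
r6 m[φ3→X6] = [T, T, F]
r6 m[φ3→X13] = [T, T, T]
r6 m[φ3→X15] = [F, F, T]
r6 m[φ4→X6] = [T, T, T]
r6 m[φ4→X2] = [T, T, T]
r6 m[φ5→X15] = [T, F, T]
r6 m[φ6→X13] = [T, T, F]
r6 m[φ7→X10] = [T, F, T]
r6 m[φ8→X1] = [T, T, F]
r6 m[φ9→X4] = [T, F, T]
r6 m[φ10→X1] = [F, T, F]
r6 m[X4→φ0] = [T, F, T]
r6 m[X4→φ1] = [T, F, F]
r6 m[X4→φ2] = [T, F, F]
r6 m[X4→φ9] = [T, T, F]
r6 m[X10→φ2] = [T, F, T]
r6 m[X10→φ7] = [T, T, T]
r6 m[X6→φ3] = [T, T, T]
r6 m[X6→φ4] = [T, T, F]
r6 m[X14→φ1] = [T, T, T]
r6 m[X13→φ0] = [T, T, F]
r6 m[X13→φ3] = [F, T, F]
r6 m[X13→φ6] = [F, T, T]
r6 m[X1→φ0] = [F, T, F]
r6 m[X1→φ8] = [F, T, F]
r6 m[X1→φ10] = [T, T, F]
r6 m[X2→φ4] = [T, T, T]
r6 m[X15→φ3] = [T, F, T]
r6 m[X15→φ5] = [F, F, T]
r7 m[φ0→X4] = [T, T, F]
r7 m[φ0→X13] = [F, T, T]
r7 m[φ0→X1] = [T, T, T]
r7 m[φ1→X4] = [T, T, T]
r7 m[φ1→X14] = [T, T, T]
r7 m[φ2→X4] = [T, T, T]
r7 m[φ2→X10] = [T, T, T]
r7 m[φ3→X6] = [T, T, F]
r7 m[φ3→X13] = [T, T, T]
r7 m[φ3→X15] = [F, F, T]
r7 m[φ4→X6] = [T, T, T]
r7 m[φ4→X2] = [T, T, T]
r7 m[φ5→X15] = [T, F, T]
r7 m[φ6→X13] = [T, T, F]
r7 m[φ7→X10] = [T, F, T]
r7 m[φ8→X1] = [T, T, F]
r7 m[φ9→X4] = [T, F, T]
r7 m[φ10→X1] = [F, T, F]
r7 m[X4→φ0] = [T, F, T]
r7 m[X4→φ1] = [T, F, F]
r7 m[X4→φ2] = [T, F, F]
r7 m[X4→φ9] = [T, T, F]
r7 m[X10→φ2] = [T, F, T]
r7 m[X10→φ7] = [T, T, T]
r7 m[X6→φ3] = [T, T, T]
r7 m[X6→φ4] = [T, T, F]
r7 m[X14→φ1] = [T, T, T]
r7 m[X13→φ0] = [T, T, F]
r7 m[X13→φ3] = [F, T, F]
r7 m[X13→φ6] = [F, T, T]
r7 m[X1→φ0] = [F, T, F]
r7 m[X1→φ8] = [F, T, F]
r7 m[X1→φ10] = [T, T, F]
r7 m[X2→φ4] = [T, T, T]
r7 m[X15→φ3] = [T, F, T]
r7 m[X15→φ5] = [F, F, T]
fixed point reached at round 7
b[X6] = ⊗ incoming = [T, T, F]

b[X6] = [T, T, F]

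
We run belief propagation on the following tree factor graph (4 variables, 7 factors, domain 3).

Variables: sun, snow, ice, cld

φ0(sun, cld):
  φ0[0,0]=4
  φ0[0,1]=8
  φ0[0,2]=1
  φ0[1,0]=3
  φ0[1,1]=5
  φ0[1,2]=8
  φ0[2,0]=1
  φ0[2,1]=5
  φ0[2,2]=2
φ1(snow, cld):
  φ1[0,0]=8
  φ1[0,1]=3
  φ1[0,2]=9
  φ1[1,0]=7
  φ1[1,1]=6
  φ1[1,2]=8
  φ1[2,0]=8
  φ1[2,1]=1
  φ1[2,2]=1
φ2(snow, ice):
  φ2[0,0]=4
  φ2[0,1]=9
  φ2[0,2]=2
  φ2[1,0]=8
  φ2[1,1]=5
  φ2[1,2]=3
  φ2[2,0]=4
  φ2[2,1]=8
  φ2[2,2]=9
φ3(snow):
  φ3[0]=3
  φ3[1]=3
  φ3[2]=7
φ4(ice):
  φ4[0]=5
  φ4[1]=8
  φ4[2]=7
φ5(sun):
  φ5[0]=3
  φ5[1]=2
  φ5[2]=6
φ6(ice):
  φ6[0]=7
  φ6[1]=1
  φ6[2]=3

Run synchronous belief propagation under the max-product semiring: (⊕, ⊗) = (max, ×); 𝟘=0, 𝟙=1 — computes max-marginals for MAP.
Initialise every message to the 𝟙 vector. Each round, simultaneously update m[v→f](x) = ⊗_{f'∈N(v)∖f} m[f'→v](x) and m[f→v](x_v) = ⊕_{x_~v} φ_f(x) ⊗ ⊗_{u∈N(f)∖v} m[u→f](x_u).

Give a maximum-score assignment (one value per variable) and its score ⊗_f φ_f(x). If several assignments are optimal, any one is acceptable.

assignment: (sun=2, snow=1, ice=0, cld=1); score = 151200

init: all messages = 𝟙 over 3 values
r1 m[φ0→sun] = [8, 8, 5]
r1 m[φ0→cld] = [4, 8, 8]
r1 m[φ1→snow] = [9, 8, 8]
r1 m[φ1→cld] = [8, 6, 9]
r1 m[φ2→snow] = [9, 8, 9]
r1 m[φ2→ice] = [8, 9, 9]
r1 m[φ3→snow] = [3, 3, 7]
r1 m[φ4→ice] = [5, 8, 7]
r1 m[φ5→sun] = [3, 2, 6]
r1 m[φ6→ice] = [7, 1, 3]
r1 m[sun→φ0] = [1, 1, 1]
r1 m[sun→φ5] = [1, 1, 1]
r1 m[snow→φ1] = [1, 1, 1]
r1 m[snow→φ2] = [1, 1, 1]
r1 m[snow→φ3] = [1, 1, 1]
r1 m[ice→φ2] = [1, 1, 1]
r1 m[ice→φ4] = [1, 1, 1]
r1 m[ice→φ6] = [1, 1, 1]
r1 m[cld→φ0] = [1, 1, 1]
r1 m[cld→φ1] = [1, 1, 1]
r2 m[φ0→sun] = [8, 8, 5]
r2 m[φ0→cld] = [4, 8, 8]
r2 m[φ1→snow] = [9, 8, 8]
r2 m[φ1→cld] = [8, 6, 9]
r2 m[φ2→snow] = [9, 8, 9]
r2 m[φ2→ice] = [8, 9, 9]
r2 m[φ3→snow] = [3, 3, 7]
r2 m[φ4→ice] = [5, 8, 7]
r2 m[φ5→sun] = [3, 2, 6]
r2 m[φ6→ice] = [7, 1, 3]
r2 m[sun→φ0] = [3, 2, 6]
r2 m[sun→φ5] = [8, 8, 5]
r2 m[snow→φ1] = [27, 24, 63]
r2 m[snow→φ2] = [27, 24, 56]
r2 m[snow→φ3] = [81, 64, 72]
r2 m[ice→φ2] = [35, 8, 21]
r2 m[ice→φ4] = [56, 9, 27]
r2 m[ice→φ6] = [40, 72, 63]
r2 m[cld→φ0] = [8, 6, 9]
r2 m[cld→φ1] = [4, 8, 8]
r3 m[φ0→sun] = [48, 72, 30]
r3 m[φ0→cld] = [12, 30, 16]
r3 m[φ1→snow] = [72, 64, 32]
r3 m[φ1→cld] = [504, 144, 243]
r3 m[φ2→snow] = [140, 280, 189]
r3 m[φ2→ice] = [224, 448, 504]
r3 m[φ3→snow] = [3, 3, 7]
r3 m[φ4→ice] = [5, 8, 7]
r3 m[φ5→sun] = [3, 2, 6]
r3 m[φ6→ice] = [7, 1, 3]
r3 m[sun→φ0] = [3, 2, 6]
r3 m[sun→φ5] = [8, 8, 5]
r3 m[snow→φ1] = [27, 24, 63]
r3 m[snow→φ2] = [27, 24, 56]
r3 m[snow→φ3] = [81, 64, 72]
r3 m[ice→φ2] = [35, 8, 21]
r3 m[ice→φ4] = [56, 9, 27]
r3 m[ice→φ6] = [40, 72, 63]
r3 m[cld→φ0] = [8, 6, 9]
r3 m[cld→φ1] = [4, 8, 8]
r4 m[φ0→sun] = [48, 72, 30]
r4 m[φ0→cld] = [12, 30, 16]
r4 m[φ1→snow] = [72, 64, 32]
r4 m[φ1→cld] = [504, 144, 243]
r4 m[φ2→snow] = [140, 280, 189]
r4 m[φ2→ice] = [224, 448, 504]
r4 m[φ3→snow] = [3, 3, 7]
r4 m[φ4→ice] = [5, 8, 7]
r4 m[φ5→sun] = [3, 2, 6]
r4 m[φ6→ice] = [7, 1, 3]
r4 m[sun→φ0] = [3, 2, 6]
r4 m[sun→φ5] = [48, 72, 30]
r4 m[snow→φ1] = [420, 840, 1323]
r4 m[snow→φ2] = [216, 192, 224]
r4 m[snow→φ3] = [10080, 17920, 6048]
r4 m[ice→φ2] = [35, 8, 21]
r4 m[ice→φ4] = [1568, 448, 1512]
r4 m[ice→φ6] = [1120, 3584, 3528]
r4 m[cld→φ0] = [504, 144, 243]
r4 m[cld→φ1] = [12, 30, 16]
r5 m[φ0→sun] = [2016, 1944, 720]
r5 m[φ0→cld] = [12, 30, 16]
r5 m[φ1→snow] = [144, 180, 96]
r5 m[φ1→cld] = [10584, 5040, 6720]
r5 m[φ2→snow] = [140, 280, 189]
r5 m[φ2→ice] = [1536, 1944, 2016]
r5 m[φ3→snow] = [3, 3, 7]
r5 m[φ4→ice] = [5, 8, 7]
r5 m[φ5→sun] = [3, 2, 6]
r5 m[φ6→ice] = [7, 1, 3]
r5 m[sun→φ0] = [3, 2, 6]
r5 m[sun→φ5] = [48, 72, 30]
r5 m[snow→φ1] = [420, 840, 1323]
r5 m[snow→φ2] = [216, 192, 224]
r5 m[snow→φ3] = [10080, 17920, 6048]
r5 m[ice→φ2] = [35, 8, 21]
r5 m[ice→φ4] = [1568, 448, 1512]
r5 m[ice→φ6] = [1120, 3584, 3528]
r5 m[cld→φ0] = [504, 144, 243]
r5 m[cld→φ1] = [12, 30, 16]
r6 m[φ0→sun] = [2016, 1944, 720]
r6 m[φ0→cld] = [12, 30, 16]
r6 m[φ1→snow] = [144, 180, 96]
r6 m[φ1→cld] = [10584, 5040, 6720]
r6 m[φ2→snow] = [140, 280, 189]
r6 m[φ2→ice] = [1536, 1944, 2016]
r6 m[φ3→snow] = [3, 3, 7]
r6 m[φ4→ice] = [5, 8, 7]
r6 m[φ5→sun] = [3, 2, 6]
r6 m[φ6→ice] = [7, 1, 3]
r6 m[sun→φ0] = [3, 2, 6]
r6 m[sun→φ5] = [2016, 1944, 720]
r6 m[snow→φ1] = [420, 840, 1323]
r6 m[snow→φ2] = [432, 540, 672]
r6 m[snow→φ3] = [20160, 50400, 18144]
r6 m[ice→φ2] = [35, 8, 21]
r6 m[ice→φ4] = [10752, 1944, 6048]
r6 m[ice→φ6] = [7680, 15552, 14112]
r6 m[cld→φ0] = [10584, 5040, 6720]
r6 m[cld→φ1] = [12, 30, 16]
r7 m[φ0→sun] = [42336, 53760, 25200]
r7 m[φ0→cld] = [12, 30, 16]
r7 m[φ1→snow] = [144, 180, 96]
r7 m[φ1→cld] = [10584, 5040, 6720]
r7 m[φ2→snow] = [140, 280, 189]
r7 m[φ2→ice] = [4320, 5376, 6048]
r7 m[φ3→snow] = [3, 3, 7]
r7 m[φ4→ice] = [5, 8, 7]
r7 m[φ5→sun] = [3, 2, 6]
r7 m[φ6→ice] = [7, 1, 3]
r7 m[sun→φ0] = [3, 2, 6]
r7 m[sun→φ5] = [2016, 1944, 720]
r7 m[snow→φ1] = [420, 840, 1323]
r7 m[snow→φ2] = [432, 540, 672]
r7 m[snow→φ3] = [20160, 50400, 18144]
r7 m[ice→φ2] = [35, 8, 21]
r7 m[ice→φ4] = [10752, 1944, 6048]
r7 m[ice→φ6] = [7680, 15552, 14112]
r7 m[cld→φ0] = [10584, 5040, 6720]
r7 m[cld→φ1] = [12, 30, 16]
r8 m[φ0→sun] = [42336, 53760, 25200]
r8 m[φ0→cld] = [12, 30, 16]
r8 m[φ1→snow] = [144, 180, 96]
r8 m[φ1→cld] = [10584, 5040, 6720]
r8 m[φ2→snow] = [140, 280, 189]
r8 m[φ2→ice] = [4320, 5376, 6048]
r8 m[φ3→snow] = [3, 3, 7]
r8 m[φ4→ice] = [5, 8, 7]
r8 m[φ5→sun] = [3, 2, 6]
r8 m[φ6→ice] = [7, 1, 3]
r8 m[sun→φ0] = [3, 2, 6]
r8 m[sun→φ5] = [42336, 53760, 25200]
r8 m[snow→φ1] = [420, 840, 1323]
r8 m[snow→φ2] = [432, 540, 672]
r8 m[snow→φ3] = [20160, 50400, 18144]
r8 m[ice→φ2] = [35, 8, 21]
r8 m[ice→φ4] = [30240, 5376, 18144]
r8 m[ice→φ6] = [21600, 43008, 42336]
r8 m[cld→φ0] = [10584, 5040, 6720]
r8 m[cld→φ1] = [12, 30, 16]
r9 m[φ0→sun] = [42336, 53760, 25200]
r9 m[φ0→cld] = [12, 30, 16]
r9 m[φ1→snow] = [144, 180, 96]
r9 m[φ1→cld] = [10584, 5040, 6720]
r9 m[φ2→snow] = [140, 280, 189]
r9 m[φ2→ice] = [4320, 5376, 6048]
r9 m[φ3→snow] = [3, 3, 7]
r9 m[φ4→ice] = [5, 8, 7]
r9 m[φ5→sun] = [3, 2, 6]
r9 m[φ6→ice] = [7, 1, 3]
r9 m[sun→φ0] = [3, 2, 6]
r9 m[sun→φ5] = [42336, 53760, 25200]
r9 m[snow→φ1] = [420, 840, 1323]
r9 m[snow→φ2] = [432, 540, 672]
r9 m[snow→φ3] = [20160, 50400, 18144]
r9 m[ice→φ2] = [35, 8, 21]
r9 m[ice→φ4] = [30240, 5376, 18144]
r9 m[ice→φ6] = [21600, 43008, 42336]
r9 m[cld→φ0] = [10584, 5040, 6720]
r9 m[cld→φ1] = [12, 30, 16]
fixed point reached at round 9
traceback from sun: (sun=2, snow=1, ice=0, cld=1), score=151200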